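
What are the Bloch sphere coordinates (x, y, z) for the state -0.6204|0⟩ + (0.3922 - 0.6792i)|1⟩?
(-0.4866, 0.8428, -0.2302)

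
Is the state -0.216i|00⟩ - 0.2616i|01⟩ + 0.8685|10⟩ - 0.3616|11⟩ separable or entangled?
Entangled

Writing the state as a|00⟩ + b|01⟩ + c|10⟩ + d|11⟩, it is a product state iff ad − bc = 0.
Here (a, b, c, d) = (-0.216i, -0.2616i, 0.8685, -0.3616): ad − bc = (-0.216i)(-0.3616) − (-0.2616i)(0.8685) = 0.3053i ≠ 0, so the state is entangled.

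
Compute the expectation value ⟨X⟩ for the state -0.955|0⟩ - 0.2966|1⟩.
0.5665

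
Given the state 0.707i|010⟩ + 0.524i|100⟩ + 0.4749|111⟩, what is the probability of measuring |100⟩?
0.2746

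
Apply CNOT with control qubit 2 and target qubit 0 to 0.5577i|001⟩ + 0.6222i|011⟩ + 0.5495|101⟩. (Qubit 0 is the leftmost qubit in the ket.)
0.5495|001⟩ + 0.5577i|101⟩ + 0.6222i|111⟩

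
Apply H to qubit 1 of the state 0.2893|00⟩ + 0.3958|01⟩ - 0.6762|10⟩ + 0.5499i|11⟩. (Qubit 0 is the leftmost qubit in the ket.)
0.4844|00⟩ - 0.07531|01⟩ + (-0.4781 + 0.3888i)|10⟩ + (-0.4781 - 0.3888i)|11⟩

H on qubit 1 mixes each pair of kets that differ only in qubit 1: amplitudes (a, b) of (|…0…⟩, |…1…⟩) become ((a + b)/√2, (a − b)/√2). Kets absent from the input have amplitude 0.
(|00⟩, |01⟩): (a, b) = (0.2893, 0.3958) → (0.4844, -0.07531)
(|10⟩, |11⟩): (a, b) = (-0.6762, 0.5499i) → ((-0.4781 + 0.3888i), (-0.4781 - 0.3888i))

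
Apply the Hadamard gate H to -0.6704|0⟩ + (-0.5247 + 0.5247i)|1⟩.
(-0.8451 + 0.371i)|0⟩ + (-0.103 - 0.371i)|1⟩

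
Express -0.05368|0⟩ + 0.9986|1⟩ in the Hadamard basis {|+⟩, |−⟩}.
0.6682|+⟩ - 0.7441|−⟩

With |ψ⟩ = α|0⟩ + β|1⟩, the Hadamard-basis coefficients are ⟨+|ψ⟩ = (α + β)/√2 and ⟨−|ψ⟩ = (α − β)/√2.
Here α = -0.05368, β = 0.9986: (α + β)/√2 = 0.6682, (α − β)/√2 = -0.7441.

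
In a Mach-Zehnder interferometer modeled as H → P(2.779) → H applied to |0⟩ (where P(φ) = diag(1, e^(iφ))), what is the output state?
(0.03251 + 0.1773i)|0⟩ + (0.9675 - 0.1773i)|1⟩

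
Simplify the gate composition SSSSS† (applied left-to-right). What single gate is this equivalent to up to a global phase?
S†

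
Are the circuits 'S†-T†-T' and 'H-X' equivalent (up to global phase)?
No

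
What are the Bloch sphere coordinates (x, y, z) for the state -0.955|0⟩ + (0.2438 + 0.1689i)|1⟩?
(-0.4657, -0.3226, 0.8241)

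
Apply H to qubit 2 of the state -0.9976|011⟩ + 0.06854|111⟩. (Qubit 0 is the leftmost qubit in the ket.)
-0.7054|010⟩ + 0.7054|011⟩ + 0.04847|110⟩ - 0.04847|111⟩

H on qubit 2 mixes each pair of kets that differ only in qubit 2: amplitudes (a, b) of (|…0…⟩, |…1…⟩) become ((a + b)/√2, (a − b)/√2). Kets absent from the input have amplitude 0.
(|010⟩, |011⟩): (a, b) = (0, -0.9976) → (-0.7054, 0.7054)
(|110⟩, |111⟩): (a, b) = (0, 0.06854) → (0.04847, -0.04847)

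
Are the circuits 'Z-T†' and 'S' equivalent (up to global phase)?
No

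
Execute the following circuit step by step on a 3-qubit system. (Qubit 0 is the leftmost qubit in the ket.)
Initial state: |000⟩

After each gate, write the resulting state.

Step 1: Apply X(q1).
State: |010⟩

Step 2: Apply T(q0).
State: |010⟩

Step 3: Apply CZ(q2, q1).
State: |010⟩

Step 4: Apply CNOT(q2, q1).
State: |010⟩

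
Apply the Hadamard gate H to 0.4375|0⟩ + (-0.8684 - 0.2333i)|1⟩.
(-0.3047 - 0.165i)|0⟩ + (0.9234 + 0.165i)|1⟩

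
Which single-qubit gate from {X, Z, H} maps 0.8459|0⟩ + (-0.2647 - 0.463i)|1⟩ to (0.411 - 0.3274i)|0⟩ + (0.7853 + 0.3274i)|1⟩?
H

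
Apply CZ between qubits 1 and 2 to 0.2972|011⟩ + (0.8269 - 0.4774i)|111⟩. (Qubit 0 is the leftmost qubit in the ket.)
-0.2972|011⟩ + (-0.8269 + 0.4774i)|111⟩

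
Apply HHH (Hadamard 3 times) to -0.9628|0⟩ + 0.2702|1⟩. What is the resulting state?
-0.4897|0⟩ - 0.8719|1⟩

H² = I, so H^3 = H: a single Hadamard. With (a, b) = (-0.9628, 0.2702), H gives ((a + b)/√2, (a − b)/√2) = (-0.4897, -0.8719).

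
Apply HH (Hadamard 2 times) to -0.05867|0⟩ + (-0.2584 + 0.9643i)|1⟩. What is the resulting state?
-0.05867|0⟩ + (-0.2584 + 0.9643i)|1⟩

H² = I, so an even number of Hadamards cancels: H^2 = I and the state is unchanged.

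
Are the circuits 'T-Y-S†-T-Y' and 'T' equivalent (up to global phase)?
No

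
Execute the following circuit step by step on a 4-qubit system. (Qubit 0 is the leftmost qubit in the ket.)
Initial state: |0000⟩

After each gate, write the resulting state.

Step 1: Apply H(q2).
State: 1/√2|0000⟩ + 1/√2|0010⟩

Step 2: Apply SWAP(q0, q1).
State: 1/√2|0000⟩ + 1/√2|0010⟩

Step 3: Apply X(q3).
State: 1/√2|0001⟩ + 1/√2|0011⟩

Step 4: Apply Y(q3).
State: -(1/√2)i|0000⟩ - (1/√2)i|0010⟩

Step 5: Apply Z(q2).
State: -(1/√2)i|0000⟩ + (1/√2)i|0010⟩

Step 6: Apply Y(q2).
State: 1/√2|0000⟩ + 1/√2|0010⟩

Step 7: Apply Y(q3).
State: (1/√2)i|0001⟩ + (1/√2)i|0011⟩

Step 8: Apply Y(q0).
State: -1/√2|1001⟩ - 1/√2|1011⟩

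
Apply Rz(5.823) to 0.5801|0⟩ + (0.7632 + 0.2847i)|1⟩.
(-0.5648 - 0.1323i)|0⟩ + (-0.808 - 0.1031i)|1⟩

Rz(5.823) = [[e^(−iθ/2), 0], [0, e^(iθ/2)]] with e^(±iθ/2) = cos(θ/2) ± i·sin(θ/2); θ = 5.823, cos(θ/2) ≈ -0.973645, sin(θ/2) ≈ 0.228068.
With a = amp(|0⟩) = 0.5801 and b = amp(|1⟩) = (0.7632 + 0.2847i):
new amp(|0⟩) = (-0.973645 - 0.228068i)·a = (-0.5648 - 0.1323i)
new amp(|1⟩) = (-0.973645 + 0.228068i)·b = (-0.808 - 0.1031i)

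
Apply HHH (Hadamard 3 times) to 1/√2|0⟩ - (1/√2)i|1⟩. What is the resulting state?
(1/2 - (1/2)i)|0⟩ + (1/2 + (1/2)i)|1⟩

H² = I, so H^3 = H: a single Hadamard. With (a, b) = (1/√2, -(1/√2)i), H gives ((a + b)/√2, (a − b)/√2) = ((1/2 - (1/2)i), (1/2 + (1/2)i)).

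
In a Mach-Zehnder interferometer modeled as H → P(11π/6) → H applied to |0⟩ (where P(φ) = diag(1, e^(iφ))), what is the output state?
(0.933 - 0.25i)|0⟩ + (0.06699 + 0.25i)|1⟩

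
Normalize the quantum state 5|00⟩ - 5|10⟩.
1/√2|00⟩ - 1/√2|10⟩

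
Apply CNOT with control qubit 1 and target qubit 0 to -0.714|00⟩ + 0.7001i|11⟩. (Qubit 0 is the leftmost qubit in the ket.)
-0.714|00⟩ + 0.7001i|01⟩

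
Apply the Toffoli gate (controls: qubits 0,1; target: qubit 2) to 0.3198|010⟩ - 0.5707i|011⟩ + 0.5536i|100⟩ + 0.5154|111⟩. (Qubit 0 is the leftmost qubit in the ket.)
0.3198|010⟩ - 0.5707i|011⟩ + 0.5536i|100⟩ + 0.5154|110⟩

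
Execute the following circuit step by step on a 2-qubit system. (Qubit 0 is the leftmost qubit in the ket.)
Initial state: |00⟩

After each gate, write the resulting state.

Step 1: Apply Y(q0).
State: i|10⟩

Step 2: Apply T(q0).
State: (-1/√2 + (1/√2)i)|10⟩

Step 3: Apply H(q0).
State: (-1/2 + (1/2)i)|00⟩ + (1/2 - (1/2)i)|10⟩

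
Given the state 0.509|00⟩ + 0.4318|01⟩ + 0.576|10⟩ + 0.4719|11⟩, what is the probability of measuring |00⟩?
0.2591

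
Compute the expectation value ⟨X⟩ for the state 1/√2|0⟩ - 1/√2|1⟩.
-1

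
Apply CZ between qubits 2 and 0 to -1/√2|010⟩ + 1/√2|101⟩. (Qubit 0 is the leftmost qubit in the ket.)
-1/√2|010⟩ - 1/√2|101⟩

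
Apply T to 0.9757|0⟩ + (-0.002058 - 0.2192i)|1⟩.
0.9757|0⟩ + (0.1535 - 0.1565i)|1⟩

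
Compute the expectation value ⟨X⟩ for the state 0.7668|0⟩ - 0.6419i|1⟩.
0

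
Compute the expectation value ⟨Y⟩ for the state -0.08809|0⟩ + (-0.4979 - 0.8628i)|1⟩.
0.152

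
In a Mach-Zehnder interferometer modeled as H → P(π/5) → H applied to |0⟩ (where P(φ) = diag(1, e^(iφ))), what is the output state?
(0.9045 + 0.2939i)|0⟩ + (0.09549 - 0.2939i)|1⟩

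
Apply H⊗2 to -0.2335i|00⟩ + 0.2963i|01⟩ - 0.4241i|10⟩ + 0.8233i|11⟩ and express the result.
0.231i|00⟩ - 0.8886i|01⟩ - 0.1682i|10⟩ + 0.3588i|11⟩

H⊗2 gives amp(|y⟩) = (1/2) Σ_x (−1)^(x·y) amp(|x⟩), where x·y is the number of positions in which both x and y have a 1.
|00⟩: (-0.2335i + 0.2963i - 0.4241i + 0.8233i)/2 = 0.231i
|01⟩: (-0.2335i - 0.2963i - 0.4241i - 0.8233i)/2 = -0.8886i
|10⟩: (-0.2335i + 0.2963i + 0.4241i - 0.8233i)/2 = -0.1682i
|11⟩: (-0.2335i - 0.2963i + 0.4241i + 0.8233i)/2 = 0.3588i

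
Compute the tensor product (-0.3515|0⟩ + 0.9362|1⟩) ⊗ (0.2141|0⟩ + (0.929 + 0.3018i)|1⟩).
-0.07526|00⟩ + (-0.3265 - 0.1061i)|01⟩ + 0.2004|10⟩ + (0.8697 + 0.2825i)|11⟩

amp(|b₁b₂…⟩) = product of the factor amplitudes for bits b₁, b₂, …; only kets whose every factor amplitude is nonzero survive.
|00⟩: (-0.3515)(0.2141) = -0.07526
|01⟩: (-0.3515)(0.929 + 0.3018i) = (-0.3265 - 0.1061i)
|10⟩: (0.9362)(0.2141) = 0.2004
|11⟩: (0.9362)(0.929 + 0.3018i) = (0.8697 + 0.2825i)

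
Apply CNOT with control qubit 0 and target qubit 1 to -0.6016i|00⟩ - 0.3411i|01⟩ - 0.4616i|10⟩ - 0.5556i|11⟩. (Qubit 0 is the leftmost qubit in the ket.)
-0.6016i|00⟩ - 0.3411i|01⟩ - 0.5556i|10⟩ - 0.4616i|11⟩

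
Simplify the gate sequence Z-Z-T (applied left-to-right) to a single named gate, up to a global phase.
T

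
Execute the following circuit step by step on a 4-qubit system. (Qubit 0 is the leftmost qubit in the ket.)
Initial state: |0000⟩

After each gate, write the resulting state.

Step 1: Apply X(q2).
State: |0010⟩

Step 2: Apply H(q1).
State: 1/√2|0010⟩ + 1/√2|0110⟩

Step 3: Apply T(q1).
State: 1/√2|0010⟩ + (1/2 + (1/2)i)|0110⟩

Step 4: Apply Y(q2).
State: -(1/√2)i|0000⟩ + (1/2 - (1/2)i)|0100⟩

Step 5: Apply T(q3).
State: -(1/√2)i|0000⟩ + (1/2 - (1/2)i)|0100⟩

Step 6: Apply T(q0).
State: -(1/√2)i|0000⟩ + (1/2 - (1/2)i)|0100⟩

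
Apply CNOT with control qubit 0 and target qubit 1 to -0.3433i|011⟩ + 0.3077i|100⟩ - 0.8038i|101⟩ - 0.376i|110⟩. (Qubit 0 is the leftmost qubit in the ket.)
-0.3433i|011⟩ - 0.376i|100⟩ + 0.3077i|110⟩ - 0.8038i|111⟩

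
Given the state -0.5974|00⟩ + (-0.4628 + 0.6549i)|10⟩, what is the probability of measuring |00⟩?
0.3569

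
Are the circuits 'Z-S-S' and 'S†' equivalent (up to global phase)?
No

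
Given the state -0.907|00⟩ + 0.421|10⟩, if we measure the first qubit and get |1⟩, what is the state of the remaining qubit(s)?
|0⟩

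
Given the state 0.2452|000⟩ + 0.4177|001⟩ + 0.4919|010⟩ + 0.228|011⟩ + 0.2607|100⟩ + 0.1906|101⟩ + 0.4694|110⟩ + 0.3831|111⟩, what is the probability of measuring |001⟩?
0.1745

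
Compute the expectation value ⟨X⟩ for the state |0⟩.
0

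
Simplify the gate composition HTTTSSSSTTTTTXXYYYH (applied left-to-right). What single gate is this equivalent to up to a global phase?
Y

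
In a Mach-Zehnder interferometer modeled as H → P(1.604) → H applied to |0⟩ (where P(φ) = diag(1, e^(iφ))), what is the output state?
(0.4834 + 0.4997i)|0⟩ + (0.5166 - 0.4997i)|1⟩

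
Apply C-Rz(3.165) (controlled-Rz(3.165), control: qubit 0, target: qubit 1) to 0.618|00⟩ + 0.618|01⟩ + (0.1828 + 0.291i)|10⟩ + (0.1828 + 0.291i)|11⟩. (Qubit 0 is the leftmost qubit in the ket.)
0.618|00⟩ + 0.618|01⟩ + (0.2888 - 0.1862i)|10⟩ + (-0.2931 + 0.1794i)|11⟩

C-Rz(3.165) leaves the control-|0⟩ kets |00⟩, |01⟩ unchanged and applies Rz(3.165) to qubit 1 on the control-|1⟩ pair (|10⟩, |11⟩).
Rz(3.165) = [[e^(−iθ/2), 0], [0, e^(iθ/2)]] with e^(±iθ/2) = cos(θ/2) ± i·sin(θ/2); θ = 3.165, cos(θ/2) ≈ -0.0117034, sin(θ/2) ≈ 0.999932.
With a = amp(|10⟩) = (0.1828 + 0.291i) and b = amp(|11⟩) = (0.1828 + 0.291i):
new amp(|10⟩) = (-0.0117034 - 0.999932i)·a = (0.2888 - 0.1862i)
new amp(|11⟩) = (-0.0117034 + 0.999932i)·b = (-0.2931 + 0.1794i)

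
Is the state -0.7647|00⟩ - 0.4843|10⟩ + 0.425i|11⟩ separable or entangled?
Entangled

Writing the state as a|00⟩ + b|01⟩ + c|10⟩ + d|11⟩, it is a product state iff ad − bc = 0.
Here (a, b, c, d) = (-0.7647, 0, -0.4843, 0.425i): ad − bc = (-0.7647)(0.425i) − (0)(-0.4843) = -0.325i ≠ 0, so the state is entangled.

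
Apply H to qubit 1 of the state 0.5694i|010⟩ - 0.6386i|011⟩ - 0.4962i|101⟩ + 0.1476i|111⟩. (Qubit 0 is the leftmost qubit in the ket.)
0.4026i|000⟩ - 0.4516i|001⟩ - 0.4026i|010⟩ + 0.4516i|011⟩ - 0.2465i|101⟩ - 0.4552i|111⟩

H on qubit 1 mixes each pair of kets that differ only in qubit 1: amplitudes (a, b) of (|…0…⟩, |…1…⟩) become ((a + b)/√2, (a − b)/√2). Kets absent from the input have amplitude 0.
(|000⟩, |010⟩): (a, b) = (0, 0.5694i) → (0.4026i, -0.4026i)
(|001⟩, |011⟩): (a, b) = (0, -0.6386i) → (-0.4516i, 0.4516i)
(|101⟩, |111⟩): (a, b) = (-0.4962i, 0.1476i) → (-0.2465i, -0.4552i)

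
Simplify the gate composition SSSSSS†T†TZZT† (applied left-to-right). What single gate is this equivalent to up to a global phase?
T†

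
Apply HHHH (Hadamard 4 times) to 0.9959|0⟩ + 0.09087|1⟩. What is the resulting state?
0.9959|0⟩ + 0.09087|1⟩

H² = I, so an even number of Hadamards cancels: H^4 = I and the state is unchanged.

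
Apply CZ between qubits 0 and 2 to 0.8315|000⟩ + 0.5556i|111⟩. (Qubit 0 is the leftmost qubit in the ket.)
0.8315|000⟩ - 0.5556i|111⟩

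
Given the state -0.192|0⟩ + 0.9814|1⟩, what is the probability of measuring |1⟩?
0.9631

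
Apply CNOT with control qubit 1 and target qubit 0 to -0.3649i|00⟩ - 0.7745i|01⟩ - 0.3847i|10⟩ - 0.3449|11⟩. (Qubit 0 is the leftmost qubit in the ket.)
-0.3649i|00⟩ - 0.3449|01⟩ - 0.3847i|10⟩ - 0.7745i|11⟩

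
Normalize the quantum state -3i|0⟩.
-i|0⟩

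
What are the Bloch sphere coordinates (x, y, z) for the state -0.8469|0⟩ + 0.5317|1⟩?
(-0.9006, 0, 0.4345)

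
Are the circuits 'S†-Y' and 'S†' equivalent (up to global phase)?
No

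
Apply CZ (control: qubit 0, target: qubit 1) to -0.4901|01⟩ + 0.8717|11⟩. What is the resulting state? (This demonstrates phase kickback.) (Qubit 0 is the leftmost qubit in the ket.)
-0.4901|01⟩ - 0.8717|11⟩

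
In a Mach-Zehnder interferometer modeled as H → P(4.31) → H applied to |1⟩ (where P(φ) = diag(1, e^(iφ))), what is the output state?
(0.6958 + 0.4601i)|0⟩ + (0.3042 - 0.4601i)|1⟩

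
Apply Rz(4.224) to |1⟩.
(-0.5152 + 0.8571i)|1⟩

Rz(4.224) = [[e^(−iθ/2), 0], [0, e^(iθ/2)]] with e^(±iθ/2) = cos(θ/2) ± i·sin(θ/2); θ = 4.224, cos(θ/2) ≈ -0.515168, sin(θ/2) ≈ 0.857089.
With a = amp(|0⟩) = 0 and b = amp(|1⟩) = 1:
new amp(|0⟩) = (-0.515168 - 0.857089i)·a = 0
new amp(|1⟩) = (-0.515168 + 0.857089i)·b = (-0.5152 + 0.8571i)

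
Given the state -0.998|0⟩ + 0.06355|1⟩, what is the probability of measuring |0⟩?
0.996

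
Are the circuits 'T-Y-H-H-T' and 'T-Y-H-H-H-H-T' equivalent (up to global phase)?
Yes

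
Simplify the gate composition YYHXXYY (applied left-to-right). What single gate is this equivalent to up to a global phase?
H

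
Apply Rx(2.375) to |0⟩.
0.374|0⟩ - 0.9274i|1⟩

Rx(2.375) = [[cos(θ/2), −i·sin(θ/2)], [−i·sin(θ/2), cos(θ/2)]]; θ = 2.375, cos(θ/2) ≈ 0.37398, sin(θ/2) ≈ 0.927437.
With a = amp(|0⟩) = 1 and b = amp(|1⟩) = 0:
new amp(|0⟩) = (0.37398)·a + (-0.927437i)·b = 0.374
new amp(|1⟩) = (-0.927437i)·a + (0.37398)·b = -0.9274i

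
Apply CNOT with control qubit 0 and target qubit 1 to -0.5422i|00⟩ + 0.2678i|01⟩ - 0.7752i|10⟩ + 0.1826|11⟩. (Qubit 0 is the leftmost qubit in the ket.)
-0.5422i|00⟩ + 0.2678i|01⟩ + 0.1826|10⟩ - 0.7752i|11⟩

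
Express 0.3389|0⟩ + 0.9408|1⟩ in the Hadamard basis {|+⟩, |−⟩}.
0.9049|+⟩ - 0.4256|−⟩

With |ψ⟩ = α|0⟩ + β|1⟩, the Hadamard-basis coefficients are ⟨+|ψ⟩ = (α + β)/√2 and ⟨−|ψ⟩ = (α − β)/√2.
Here α = 0.3389, β = 0.9408: (α + β)/√2 = 0.9049, (α − β)/√2 = -0.4256.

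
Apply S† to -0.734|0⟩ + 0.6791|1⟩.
-0.734|0⟩ - 0.6791i|1⟩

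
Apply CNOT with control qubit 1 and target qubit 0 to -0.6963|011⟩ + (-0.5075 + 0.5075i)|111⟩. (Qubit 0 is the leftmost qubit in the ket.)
(-0.5075 + 0.5075i)|011⟩ - 0.6963|111⟩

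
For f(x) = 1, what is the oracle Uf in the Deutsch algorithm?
I ⊗ X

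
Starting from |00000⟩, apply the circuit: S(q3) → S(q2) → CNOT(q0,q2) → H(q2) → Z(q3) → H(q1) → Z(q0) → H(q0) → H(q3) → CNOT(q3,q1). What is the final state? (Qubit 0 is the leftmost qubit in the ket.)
0.25|00000⟩ + 0.25|00010⟩ + 0.25|00100⟩ + 0.25|00110⟩ + 0.25|01000⟩ + 0.25|01010⟩ + 0.25|01100⟩ + 0.25|01110⟩ + 0.25|10000⟩ + 0.25|10010⟩ + 0.25|10100⟩ + 0.25|10110⟩ + 0.25|11000⟩ + 0.25|11010⟩ + 0.25|11100⟩ + 0.25|11110⟩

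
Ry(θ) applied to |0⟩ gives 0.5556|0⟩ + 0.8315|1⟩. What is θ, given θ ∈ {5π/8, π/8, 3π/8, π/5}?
5π/8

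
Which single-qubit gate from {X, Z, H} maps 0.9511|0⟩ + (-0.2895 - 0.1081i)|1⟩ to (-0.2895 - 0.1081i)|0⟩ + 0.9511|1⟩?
X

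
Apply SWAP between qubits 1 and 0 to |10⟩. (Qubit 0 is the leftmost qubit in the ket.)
|01⟩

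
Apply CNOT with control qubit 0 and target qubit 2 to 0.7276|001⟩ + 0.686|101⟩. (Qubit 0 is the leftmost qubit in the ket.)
0.7276|001⟩ + 0.686|100⟩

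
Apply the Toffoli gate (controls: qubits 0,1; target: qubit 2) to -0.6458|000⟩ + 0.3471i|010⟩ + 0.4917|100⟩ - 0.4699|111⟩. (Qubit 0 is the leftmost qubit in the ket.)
-0.6458|000⟩ + 0.3471i|010⟩ + 0.4917|100⟩ - 0.4699|110⟩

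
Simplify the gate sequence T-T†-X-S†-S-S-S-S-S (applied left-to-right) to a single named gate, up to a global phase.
X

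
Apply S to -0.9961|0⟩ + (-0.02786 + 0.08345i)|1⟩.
-0.9961|0⟩ + (-0.08345 - 0.02786i)|1⟩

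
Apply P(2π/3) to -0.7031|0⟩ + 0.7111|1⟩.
-0.7031|0⟩ + (-0.3556 + 0.6158i)|1⟩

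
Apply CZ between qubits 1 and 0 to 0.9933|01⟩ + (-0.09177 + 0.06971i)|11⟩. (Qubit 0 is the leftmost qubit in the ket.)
0.9933|01⟩ + (0.09177 - 0.06971i)|11⟩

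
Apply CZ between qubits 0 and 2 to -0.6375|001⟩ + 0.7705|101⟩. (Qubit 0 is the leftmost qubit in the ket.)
-0.6375|001⟩ - 0.7705|101⟩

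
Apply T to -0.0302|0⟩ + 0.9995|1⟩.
-0.0302|0⟩ + (0.7068 + 0.7068i)|1⟩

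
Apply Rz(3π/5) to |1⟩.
(0.5878 + 0.809i)|1⟩

Rz(3π/5) = [[e^(−iθ/2), 0], [0, e^(iθ/2)]] with e^(±iθ/2) = cos(θ/2) ± i·sin(θ/2); θ = 3π/5, cos(θ/2) ≈ 0.587785, sin(θ/2) ≈ 0.809017.
With a = amp(|0⟩) = 0 and b = amp(|1⟩) = 1:
new amp(|0⟩) = (0.587785 - 0.809017i)·a = 0
new amp(|1⟩) = (0.587785 + 0.809017i)·b = (0.5878 + 0.809i)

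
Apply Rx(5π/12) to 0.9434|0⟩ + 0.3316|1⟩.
(0.7484 - 0.2019i)|0⟩ + (0.2631 - 0.5743i)|1⟩

Rx(5π/12) = [[cos(θ/2), −i·sin(θ/2)], [−i·sin(θ/2), cos(θ/2)]]; θ = 5π/12, cos(θ/2) ≈ 0.793353, sin(θ/2) ≈ 0.608761.
With a = amp(|0⟩) = 0.9434 and b = amp(|1⟩) = 0.3316:
new amp(|0⟩) = (0.793353)·a + (-0.608761i)·b = (0.7484 - 0.2019i)
new amp(|1⟩) = (-0.608761i)·a + (0.793353)·b = (0.2631 - 0.5743i)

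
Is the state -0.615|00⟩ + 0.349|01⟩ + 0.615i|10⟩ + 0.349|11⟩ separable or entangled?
Entangled

Writing the state as a|00⟩ + b|01⟩ + c|10⟩ + d|11⟩, it is a product state iff ad − bc = 0.
Here (a, b, c, d) = (-0.615, 0.349, 0.615i, 0.349): ad − bc = (-0.615)(0.349) − (0.349)(0.615i) = (-0.2146 - 0.2146i) ≠ 0, so the state is entangled.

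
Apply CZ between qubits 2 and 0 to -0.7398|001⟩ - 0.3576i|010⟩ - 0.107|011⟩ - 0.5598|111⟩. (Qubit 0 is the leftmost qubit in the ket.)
-0.7398|001⟩ - 0.3576i|010⟩ - 0.107|011⟩ + 0.5598|111⟩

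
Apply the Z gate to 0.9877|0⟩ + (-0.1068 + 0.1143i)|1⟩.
0.9877|0⟩ + (0.1068 - 0.1143i)|1⟩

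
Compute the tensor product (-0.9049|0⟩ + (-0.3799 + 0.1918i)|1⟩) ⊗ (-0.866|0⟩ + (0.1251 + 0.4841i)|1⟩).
0.7836|00⟩ + (-0.1132 - 0.4381i)|01⟩ + (0.329 - 0.1661i)|10⟩ + (-0.1404 - 0.1599i)|11⟩

amp(|b₁b₂…⟩) = product of the factor amplitudes for bits b₁, b₂, …; only kets whose every factor amplitude is nonzero survive.
|00⟩: (-0.9049)(-0.866) = 0.7836
|01⟩: (-0.9049)(0.1251 + 0.4841i) = (-0.1132 - 0.4381i)
|10⟩: (-0.3799 + 0.1918i)(-0.866) = (0.329 - 0.1661i)
|11⟩: (-0.3799 + 0.1918i)(0.1251 + 0.4841i) = (-0.1404 - 0.1599i)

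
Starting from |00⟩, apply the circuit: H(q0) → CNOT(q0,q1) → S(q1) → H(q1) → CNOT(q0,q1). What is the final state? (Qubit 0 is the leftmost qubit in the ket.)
1/2|00⟩ + 1/2|01⟩ - (1/2)i|10⟩ + (1/2)i|11⟩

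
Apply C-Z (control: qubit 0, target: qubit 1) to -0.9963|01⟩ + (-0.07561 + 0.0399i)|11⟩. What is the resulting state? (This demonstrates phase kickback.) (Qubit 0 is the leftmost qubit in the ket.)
-0.9963|01⟩ + (0.07561 - 0.0399i)|11⟩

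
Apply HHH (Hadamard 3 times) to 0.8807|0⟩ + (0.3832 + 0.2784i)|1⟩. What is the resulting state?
(0.8937 + 0.1969i)|0⟩ + (0.3518 - 0.1969i)|1⟩

H² = I, so H^3 = H: a single Hadamard. With (a, b) = (0.8807, (0.3832 + 0.2784i)), H gives ((a + b)/√2, (a − b)/√2) = ((0.8937 + 0.1969i), (0.3518 - 0.1969i)).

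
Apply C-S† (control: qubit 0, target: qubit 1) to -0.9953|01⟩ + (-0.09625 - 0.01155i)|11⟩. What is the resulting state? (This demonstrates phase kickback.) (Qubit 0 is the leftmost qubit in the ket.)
-0.9953|01⟩ + (-0.01155 + 0.09625i)|11⟩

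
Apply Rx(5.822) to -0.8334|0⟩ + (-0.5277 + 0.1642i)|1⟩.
(0.8489 + 0.1206i)|0⟩ + (0.5137 + 0.03062i)|1⟩

Rx(5.822) = [[cos(θ/2), −i·sin(θ/2)], [−i·sin(θ/2), cos(θ/2)]]; θ = 5.822, cos(θ/2) ≈ -0.973531, sin(θ/2) ≈ 0.228555.
With a = amp(|0⟩) = -0.8334 and b = amp(|1⟩) = (-0.5277 + 0.1642i):
new amp(|0⟩) = (-0.973531)·a + (-0.228555i)·b = (0.8489 + 0.1206i)
new amp(|1⟩) = (-0.228555i)·a + (-0.973531)·b = (0.5137 + 0.03062i)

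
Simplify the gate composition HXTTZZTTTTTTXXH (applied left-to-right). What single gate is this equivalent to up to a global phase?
Z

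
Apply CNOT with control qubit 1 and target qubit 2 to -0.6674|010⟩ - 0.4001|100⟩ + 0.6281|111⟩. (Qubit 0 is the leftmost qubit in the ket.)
-0.6674|011⟩ - 0.4001|100⟩ + 0.6281|110⟩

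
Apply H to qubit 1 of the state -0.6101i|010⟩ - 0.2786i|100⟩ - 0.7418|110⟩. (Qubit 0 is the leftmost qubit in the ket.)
-0.4314i|000⟩ + 0.4314i|010⟩ + (-0.5245 - 0.197i)|100⟩ + (0.5245 - 0.197i)|110⟩

H on qubit 1 mixes each pair of kets that differ only in qubit 1: amplitudes (a, b) of (|…0…⟩, |…1…⟩) become ((a + b)/√2, (a − b)/√2). Kets absent from the input have amplitude 0.
(|000⟩, |010⟩): (a, b) = (0, -0.6101i) → (-0.4314i, 0.4314i)
(|100⟩, |110⟩): (a, b) = (-0.2786i, -0.7418) → ((-0.5245 - 0.197i), (0.5245 - 0.197i))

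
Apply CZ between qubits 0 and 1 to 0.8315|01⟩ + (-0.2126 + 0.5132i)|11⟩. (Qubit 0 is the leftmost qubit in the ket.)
0.8315|01⟩ + (0.2126 - 0.5132i)|11⟩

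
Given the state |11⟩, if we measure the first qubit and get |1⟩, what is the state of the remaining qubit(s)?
|1⟩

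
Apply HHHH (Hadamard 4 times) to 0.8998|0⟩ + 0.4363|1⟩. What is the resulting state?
0.8998|0⟩ + 0.4363|1⟩

H² = I, so an even number of Hadamards cancels: H^4 = I and the state is unchanged.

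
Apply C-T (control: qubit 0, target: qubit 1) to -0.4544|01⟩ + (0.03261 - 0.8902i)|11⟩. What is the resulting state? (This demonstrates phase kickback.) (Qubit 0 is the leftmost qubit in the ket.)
-0.4544|01⟩ + (0.6525 - 0.6064i)|11⟩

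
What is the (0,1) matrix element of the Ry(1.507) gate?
-0.6842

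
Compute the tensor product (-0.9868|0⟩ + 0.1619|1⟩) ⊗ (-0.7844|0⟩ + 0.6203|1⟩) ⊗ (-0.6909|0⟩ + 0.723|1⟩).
-0.5348|000⟩ + 0.5596|001⟩ + 0.4229|010⟩ - 0.4426|011⟩ + 0.08774|100⟩ - 0.09182|101⟩ - 0.06938|110⟩ + 0.07261|111⟩

amp(|b₁b₂…⟩) = product of the factor amplitudes for bits b₁, b₂, …; only kets whose every factor amplitude is nonzero survive.
|000⟩: (-0.9868)(-0.7844)(-0.6909) = -0.5348
|001⟩: (-0.9868)(-0.7844)(0.723) = 0.5596
|010⟩: (-0.9868)(0.6203)(-0.6909) = 0.4229
|011⟩: (-0.9868)(0.6203)(0.723) = -0.4426
|100⟩: (0.1619)(-0.7844)(-0.6909) = 0.08774
|101⟩: (0.1619)(-0.7844)(0.723) = -0.09182
|110⟩: (0.1619)(0.6203)(-0.6909) = -0.06938
|111⟩: (0.1619)(0.6203)(0.723) = 0.07261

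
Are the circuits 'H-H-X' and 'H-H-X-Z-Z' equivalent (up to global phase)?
Yes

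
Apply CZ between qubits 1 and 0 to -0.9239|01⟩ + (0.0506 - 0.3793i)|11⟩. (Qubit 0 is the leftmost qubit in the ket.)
-0.9239|01⟩ + (-0.0506 + 0.3793i)|11⟩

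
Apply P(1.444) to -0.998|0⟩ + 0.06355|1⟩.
-0.998|0⟩ + (0.008036 + 0.06304i)|1⟩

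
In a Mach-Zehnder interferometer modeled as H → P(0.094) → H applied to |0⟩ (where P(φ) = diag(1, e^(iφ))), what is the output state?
(0.9978 + 0.04693i)|0⟩ + (0.002207 - 0.04693i)|1⟩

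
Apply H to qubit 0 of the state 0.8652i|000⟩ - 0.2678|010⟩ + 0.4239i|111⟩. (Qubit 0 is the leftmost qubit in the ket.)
0.6118i|000⟩ - 0.1894|010⟩ + 0.2997i|011⟩ + 0.6118i|100⟩ - 0.1894|110⟩ - 0.2997i|111⟩

H on qubit 0 mixes each pair of kets that differ only in qubit 0: amplitudes (a, b) of (|…0…⟩, |…1…⟩) become ((a + b)/√2, (a − b)/√2). Kets absent from the input have amplitude 0.
(|000⟩, |100⟩): (a, b) = (0.8652i, 0) → (0.6118i, 0.6118i)
(|010⟩, |110⟩): (a, b) = (-0.2678, 0) → (-0.1894, -0.1894)
(|011⟩, |111⟩): (a, b) = (0, 0.4239i) → (0.2997i, -0.2997i)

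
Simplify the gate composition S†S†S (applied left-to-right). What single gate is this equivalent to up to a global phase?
S†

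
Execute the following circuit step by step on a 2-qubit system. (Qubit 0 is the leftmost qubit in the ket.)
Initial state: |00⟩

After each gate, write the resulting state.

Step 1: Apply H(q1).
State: 1/√2|00⟩ + 1/√2|01⟩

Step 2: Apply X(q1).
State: 1/√2|00⟩ + 1/√2|01⟩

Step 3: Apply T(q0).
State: 1/√2|00⟩ + 1/√2|01⟩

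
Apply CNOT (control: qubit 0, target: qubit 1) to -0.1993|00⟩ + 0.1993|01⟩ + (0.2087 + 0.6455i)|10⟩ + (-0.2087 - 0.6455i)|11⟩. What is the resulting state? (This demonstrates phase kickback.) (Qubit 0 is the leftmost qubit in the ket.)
-0.1993|00⟩ + 0.1993|01⟩ + (-0.2087 - 0.6455i)|10⟩ + (0.2087 + 0.6455i)|11⟩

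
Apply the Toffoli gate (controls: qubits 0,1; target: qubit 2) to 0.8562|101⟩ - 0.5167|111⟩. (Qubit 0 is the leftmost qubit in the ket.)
0.8562|101⟩ - 0.5167|110⟩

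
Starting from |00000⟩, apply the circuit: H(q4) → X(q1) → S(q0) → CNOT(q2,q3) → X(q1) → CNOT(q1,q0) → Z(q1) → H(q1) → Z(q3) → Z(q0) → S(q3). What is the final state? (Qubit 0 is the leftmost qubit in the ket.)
1/2|00000⟩ + 1/2|00001⟩ + 1/2|01000⟩ + 1/2|01001⟩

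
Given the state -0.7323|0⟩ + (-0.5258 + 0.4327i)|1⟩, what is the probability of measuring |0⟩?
0.5363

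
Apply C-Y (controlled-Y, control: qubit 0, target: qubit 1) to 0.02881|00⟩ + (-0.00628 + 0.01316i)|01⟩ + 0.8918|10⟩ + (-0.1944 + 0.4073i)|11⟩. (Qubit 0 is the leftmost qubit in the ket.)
0.02881|00⟩ + (-0.00628 + 0.01316i)|01⟩ + (0.4073 + 0.1944i)|10⟩ + 0.8918i|11⟩

C-Y leaves the control-|0⟩ kets |00⟩, |01⟩ unchanged and applies Y to qubit 1 on the control-|1⟩ pair (|10⟩, |11⟩).
Y = [[0, -i], [i, 0]].
With a = amp(|10⟩) = 0.8918 and b = amp(|11⟩) = (-0.1944 + 0.4073i):
new amp(|10⟩) = (-i)·b = (0.4073 + 0.1944i)
new amp(|11⟩) = (i)·a = 0.8918i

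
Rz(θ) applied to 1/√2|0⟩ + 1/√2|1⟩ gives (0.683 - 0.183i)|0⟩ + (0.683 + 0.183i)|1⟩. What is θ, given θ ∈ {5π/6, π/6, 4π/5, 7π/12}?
π/6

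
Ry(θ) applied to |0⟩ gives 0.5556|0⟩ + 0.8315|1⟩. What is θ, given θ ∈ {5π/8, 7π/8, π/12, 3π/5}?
5π/8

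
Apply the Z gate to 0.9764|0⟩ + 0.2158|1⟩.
0.9764|0⟩ - 0.2158|1⟩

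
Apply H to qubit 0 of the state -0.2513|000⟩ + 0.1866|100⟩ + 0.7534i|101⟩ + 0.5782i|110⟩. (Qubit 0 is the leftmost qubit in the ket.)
-0.04575|000⟩ + 0.5327i|001⟩ + 0.4088i|010⟩ - 0.3096|100⟩ - 0.5327i|101⟩ - 0.4088i|110⟩

H on qubit 0 mixes each pair of kets that differ only in qubit 0: amplitudes (a, b) of (|…0…⟩, |…1…⟩) become ((a + b)/√2, (a − b)/√2). Kets absent from the input have amplitude 0.
(|000⟩, |100⟩): (a, b) = (-0.2513, 0.1866) → (-0.04575, -0.3096)
(|001⟩, |101⟩): (a, b) = (0, 0.7534i) → (0.5327i, -0.5327i)
(|010⟩, |110⟩): (a, b) = (0, 0.5782i) → (0.4088i, -0.4088i)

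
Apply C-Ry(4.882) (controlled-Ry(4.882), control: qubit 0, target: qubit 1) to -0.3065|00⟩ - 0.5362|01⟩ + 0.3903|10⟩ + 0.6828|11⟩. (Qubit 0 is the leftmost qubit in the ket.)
-0.3065|00⟩ - 0.5362|01⟩ - 0.7386|10⟩ - 0.2704|11⟩

C-Ry(4.882) leaves the control-|0⟩ kets |00⟩, |01⟩ unchanged and applies Ry(4.882) to qubit 1 on the control-|1⟩ pair (|10⟩, |11⟩).
Ry(4.882) = [[cos(θ/2), −sin(θ/2)], [sin(θ/2), cos(θ/2)]]; θ = 4.882, cos(θ/2) ≈ -0.76446, sin(θ/2) ≈ 0.644671.
With a = amp(|10⟩) = 0.3903 and b = amp(|11⟩) = 0.6828:
new amp(|10⟩) = (-0.76446)·a + (-0.644671)·b = -0.7386
new amp(|11⟩) = (0.644671)·a + (-0.76446)·b = -0.2704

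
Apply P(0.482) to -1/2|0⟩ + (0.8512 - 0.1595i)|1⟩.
-1/2|0⟩ + (0.8282 + 0.2532i)|1⟩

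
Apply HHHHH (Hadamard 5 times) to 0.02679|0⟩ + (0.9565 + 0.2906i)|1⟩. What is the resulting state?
(0.6953 + 0.2055i)|0⟩ + (-0.6574 - 0.2055i)|1⟩

H² = I, so H^5 = H: a single Hadamard. With (a, b) = (0.02679, (0.9565 + 0.2906i)), H gives ((a + b)/√2, (a − b)/√2) = ((0.6953 + 0.2055i), (-0.6574 - 0.2055i)).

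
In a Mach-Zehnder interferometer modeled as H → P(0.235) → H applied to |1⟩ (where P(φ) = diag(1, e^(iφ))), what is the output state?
(0.01374 - 0.1164i)|0⟩ + (0.9863 + 0.1164i)|1⟩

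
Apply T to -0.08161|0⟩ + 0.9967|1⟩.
-0.08161|0⟩ + (0.7048 + 0.7048i)|1⟩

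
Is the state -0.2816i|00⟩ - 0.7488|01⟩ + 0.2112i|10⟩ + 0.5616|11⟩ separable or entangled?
Separable

Writing the state as a|00⟩ + b|01⟩ + c|10⟩ + d|11⟩, it is a product state iff ad − bc = 0.
Here (a, b, c, d) = (-0.2816i, -0.7488, 0.2112i, 0.5616): ad − bc = (-0.2816i)(0.5616) − (-0.7488)(0.2112i) = 0, so the state is separable.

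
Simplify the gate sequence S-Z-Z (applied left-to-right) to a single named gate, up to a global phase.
S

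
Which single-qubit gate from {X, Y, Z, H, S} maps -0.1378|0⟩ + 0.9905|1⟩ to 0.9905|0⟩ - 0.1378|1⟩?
X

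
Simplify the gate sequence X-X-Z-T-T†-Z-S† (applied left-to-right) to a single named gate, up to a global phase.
S†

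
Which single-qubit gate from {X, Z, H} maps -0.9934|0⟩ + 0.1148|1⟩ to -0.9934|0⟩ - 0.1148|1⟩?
Z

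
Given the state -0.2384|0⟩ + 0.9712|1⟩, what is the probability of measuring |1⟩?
0.9432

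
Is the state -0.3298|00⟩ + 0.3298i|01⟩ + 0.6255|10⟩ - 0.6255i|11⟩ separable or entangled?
Separable

Writing the state as a|00⟩ + b|01⟩ + c|10⟩ + d|11⟩, it is a product state iff ad − bc = 0.
Here (a, b, c, d) = (-0.3298, 0.3298i, 0.6255, -0.6255i): ad − bc = (-0.3298)(-0.6255i) − (0.3298i)(0.6255) = 0, so the state is separable.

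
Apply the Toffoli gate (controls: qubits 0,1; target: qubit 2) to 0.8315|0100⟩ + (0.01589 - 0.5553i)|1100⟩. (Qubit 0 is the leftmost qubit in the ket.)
0.8315|0100⟩ + (0.01589 - 0.5553i)|1110⟩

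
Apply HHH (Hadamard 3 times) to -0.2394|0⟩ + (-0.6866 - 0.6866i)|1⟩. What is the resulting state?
(-0.6548 - 0.4855i)|0⟩ + (0.3162 + 0.4855i)|1⟩

H² = I, so H^3 = H: a single Hadamard. With (a, b) = (-0.2394, (-0.6866 - 0.6866i)), H gives ((a + b)/√2, (a − b)/√2) = ((-0.6548 - 0.4855i), (0.3162 + 0.4855i)).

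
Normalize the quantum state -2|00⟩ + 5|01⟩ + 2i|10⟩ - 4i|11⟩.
-0.2857|00⟩ + 0.7143|01⟩ + 0.2857i|10⟩ - 0.5714i|11⟩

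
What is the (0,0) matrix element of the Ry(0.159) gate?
0.9968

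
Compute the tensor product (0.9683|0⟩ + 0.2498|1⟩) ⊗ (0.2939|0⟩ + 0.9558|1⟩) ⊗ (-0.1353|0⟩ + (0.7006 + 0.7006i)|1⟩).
-0.0385|000⟩ + (0.1994 + 0.1994i)|001⟩ - 0.1252|010⟩ + (0.6484 + 0.6484i)|011⟩ - 0.009933|100⟩ + (0.05144 + 0.05144i)|101⟩ - 0.0323|110⟩ + (0.1673 + 0.1673i)|111⟩

amp(|b₁b₂…⟩) = product of the factor amplitudes for bits b₁, b₂, …; only kets whose every factor amplitude is nonzero survive.
|000⟩: (0.9683)(0.2939)(-0.1353) = -0.0385
|001⟩: (0.9683)(0.2939)(0.7006 + 0.7006i) = (0.1994 + 0.1994i)
|010⟩: (0.9683)(0.9558)(-0.1353) = -0.1252
|011⟩: (0.9683)(0.9558)(0.7006 + 0.7006i) = (0.6484 + 0.6484i)
|100⟩: (0.2498)(0.2939)(-0.1353) = -0.009933
|101⟩: (0.2498)(0.2939)(0.7006 + 0.7006i) = (0.05144 + 0.05144i)
|110⟩: (0.2498)(0.9558)(-0.1353) = -0.0323
|111⟩: (0.2498)(0.9558)(0.7006 + 0.7006i) = (0.1673 + 0.1673i)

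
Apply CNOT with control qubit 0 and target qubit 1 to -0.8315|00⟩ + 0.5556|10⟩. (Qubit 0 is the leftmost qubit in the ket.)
-0.8315|00⟩ + 0.5556|11⟩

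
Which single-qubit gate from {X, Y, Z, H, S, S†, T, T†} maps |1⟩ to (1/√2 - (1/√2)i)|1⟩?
T†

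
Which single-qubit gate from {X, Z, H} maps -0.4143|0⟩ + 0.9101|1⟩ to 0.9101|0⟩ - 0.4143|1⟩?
X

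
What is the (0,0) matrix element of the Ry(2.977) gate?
0.0822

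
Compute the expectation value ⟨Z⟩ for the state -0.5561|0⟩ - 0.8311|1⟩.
-0.3815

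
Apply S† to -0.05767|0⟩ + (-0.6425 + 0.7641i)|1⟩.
-0.05767|0⟩ + (0.7641 + 0.6425i)|1⟩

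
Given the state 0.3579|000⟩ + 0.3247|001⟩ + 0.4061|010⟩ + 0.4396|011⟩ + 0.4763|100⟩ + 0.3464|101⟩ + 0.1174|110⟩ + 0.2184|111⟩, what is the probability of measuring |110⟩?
0.01378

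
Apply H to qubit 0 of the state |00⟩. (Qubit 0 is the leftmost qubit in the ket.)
1/√2|00⟩ + 1/√2|10⟩

H on qubit 0 mixes each pair of kets that differ only in qubit 0: amplitudes (a, b) of (|…0…⟩, |…1…⟩) become ((a + b)/√2, (a − b)/√2). Kets absent from the input have amplitude 0.
(|00⟩, |10⟩): (a, b) = (1, 0) → (1/√2, 1/√2)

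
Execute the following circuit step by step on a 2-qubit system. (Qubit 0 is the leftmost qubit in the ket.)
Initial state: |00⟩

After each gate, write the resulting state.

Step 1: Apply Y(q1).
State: i|01⟩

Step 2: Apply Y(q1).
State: |00⟩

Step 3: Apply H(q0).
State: 1/√2|00⟩ + 1/√2|10⟩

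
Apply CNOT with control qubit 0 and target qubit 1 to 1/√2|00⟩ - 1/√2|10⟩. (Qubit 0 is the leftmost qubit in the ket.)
1/√2|00⟩ - 1/√2|11⟩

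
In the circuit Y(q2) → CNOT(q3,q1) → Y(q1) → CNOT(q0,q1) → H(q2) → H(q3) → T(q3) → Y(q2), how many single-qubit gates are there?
6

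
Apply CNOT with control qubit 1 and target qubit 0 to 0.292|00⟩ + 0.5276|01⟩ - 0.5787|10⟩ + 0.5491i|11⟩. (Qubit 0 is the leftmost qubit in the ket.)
0.292|00⟩ + 0.5491i|01⟩ - 0.5787|10⟩ + 0.5276|11⟩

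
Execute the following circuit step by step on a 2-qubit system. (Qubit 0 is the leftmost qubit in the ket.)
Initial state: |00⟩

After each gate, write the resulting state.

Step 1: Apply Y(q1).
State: i|01⟩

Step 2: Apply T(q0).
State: i|01⟩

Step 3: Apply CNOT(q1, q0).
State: i|11⟩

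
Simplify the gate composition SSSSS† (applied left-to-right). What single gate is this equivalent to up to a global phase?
S†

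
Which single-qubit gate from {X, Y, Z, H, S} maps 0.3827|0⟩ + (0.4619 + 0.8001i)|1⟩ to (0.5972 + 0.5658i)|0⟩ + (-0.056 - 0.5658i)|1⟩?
H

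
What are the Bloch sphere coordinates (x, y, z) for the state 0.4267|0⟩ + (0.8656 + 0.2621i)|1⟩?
(0.7387, 0.2237, -0.6359)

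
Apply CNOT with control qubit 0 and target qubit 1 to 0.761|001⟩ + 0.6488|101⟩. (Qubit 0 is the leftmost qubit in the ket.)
0.761|001⟩ + 0.6488|111⟩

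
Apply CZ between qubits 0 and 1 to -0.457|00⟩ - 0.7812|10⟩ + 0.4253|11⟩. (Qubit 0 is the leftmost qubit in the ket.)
-0.457|00⟩ - 0.7812|10⟩ - 0.4253|11⟩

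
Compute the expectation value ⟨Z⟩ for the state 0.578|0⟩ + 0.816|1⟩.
-0.3318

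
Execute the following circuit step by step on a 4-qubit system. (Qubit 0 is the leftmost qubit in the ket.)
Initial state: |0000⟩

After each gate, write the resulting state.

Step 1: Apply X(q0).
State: |1000⟩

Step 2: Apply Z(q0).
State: -|1000⟩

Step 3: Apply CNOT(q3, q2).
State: -|1000⟩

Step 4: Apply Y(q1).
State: -i|1100⟩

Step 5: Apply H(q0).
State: -(1/√2)i|0100⟩ + (1/√2)i|1100⟩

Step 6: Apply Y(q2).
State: 1/√2|0110⟩ - 1/√2|1110⟩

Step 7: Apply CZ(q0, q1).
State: 1/√2|0110⟩ + 1/√2|1110⟩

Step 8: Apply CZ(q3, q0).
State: 1/√2|0110⟩ + 1/√2|1110⟩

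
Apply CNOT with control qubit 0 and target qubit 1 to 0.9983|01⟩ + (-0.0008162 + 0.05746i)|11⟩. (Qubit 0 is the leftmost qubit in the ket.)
0.9983|01⟩ + (-0.0008162 + 0.05746i)|10⟩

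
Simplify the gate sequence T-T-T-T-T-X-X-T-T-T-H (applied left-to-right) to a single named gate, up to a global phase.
H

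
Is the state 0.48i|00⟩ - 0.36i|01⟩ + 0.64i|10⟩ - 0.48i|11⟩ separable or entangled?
Separable

Writing the state as a|00⟩ + b|01⟩ + c|10⟩ + d|11⟩, it is a product state iff ad − bc = 0.
Here (a, b, c, d) = (0.48i, -0.36i, 0.64i, -0.48i): ad − bc = (0.48i)(-0.48i) − (-0.36i)(0.64i) = 0, so the state is separable.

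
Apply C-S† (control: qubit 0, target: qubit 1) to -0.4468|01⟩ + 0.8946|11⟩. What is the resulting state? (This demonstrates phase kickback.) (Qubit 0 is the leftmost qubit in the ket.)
-0.4468|01⟩ - 0.8946i|11⟩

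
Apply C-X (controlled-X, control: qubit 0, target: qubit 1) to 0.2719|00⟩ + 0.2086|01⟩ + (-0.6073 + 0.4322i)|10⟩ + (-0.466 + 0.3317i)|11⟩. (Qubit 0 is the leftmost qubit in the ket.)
0.2719|00⟩ + 0.2086|01⟩ + (-0.466 + 0.3317i)|10⟩ + (-0.6073 + 0.4322i)|11⟩

C-X leaves the control-|0⟩ kets |00⟩, |01⟩ unchanged and applies X to qubit 1 on the control-|1⟩ pair (|10⟩, |11⟩).
X = [[0, 1], [1, 0]].
With a = amp(|10⟩) = (-0.6073 + 0.4322i) and b = amp(|11⟩) = (-0.466 + 0.3317i):
new amp(|10⟩) = (1)·b = (-0.466 + 0.3317i)
new amp(|11⟩) = (1)·a = (-0.6073 + 0.4322i)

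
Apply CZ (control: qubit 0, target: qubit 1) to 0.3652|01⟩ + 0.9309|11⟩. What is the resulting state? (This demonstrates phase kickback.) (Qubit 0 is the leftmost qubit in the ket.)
0.3652|01⟩ - 0.9309|11⟩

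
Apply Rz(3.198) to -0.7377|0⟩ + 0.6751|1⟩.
(0.0208 + 0.7374i)|0⟩ + (-0.01904 + 0.6748i)|1⟩

Rz(3.198) = [[e^(−iθ/2), 0], [0, e^(iθ/2)]] with e^(±iθ/2) = cos(θ/2) ± i·sin(θ/2); θ = 3.198, cos(θ/2) ≈ -0.0281999, sin(θ/2) ≈ 0.999602.
With a = amp(|0⟩) = -0.7377 and b = amp(|1⟩) = 0.6751:
new amp(|0⟩) = (-0.0281999 - 0.999602i)·a = (0.0208 + 0.7374i)
new amp(|1⟩) = (-0.0281999 + 0.999602i)·b = (-0.01904 + 0.6748i)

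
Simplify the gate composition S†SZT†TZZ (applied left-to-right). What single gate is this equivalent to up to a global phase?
Z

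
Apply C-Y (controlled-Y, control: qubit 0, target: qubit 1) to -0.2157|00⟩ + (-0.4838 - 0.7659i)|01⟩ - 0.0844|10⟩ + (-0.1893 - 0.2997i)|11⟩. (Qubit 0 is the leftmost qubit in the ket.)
-0.2157|00⟩ + (-0.4838 - 0.7659i)|01⟩ + (-0.2997 + 0.1893i)|10⟩ - 0.0844i|11⟩

C-Y leaves the control-|0⟩ kets |00⟩, |01⟩ unchanged and applies Y to qubit 1 on the control-|1⟩ pair (|10⟩, |11⟩).
Y = [[0, -i], [i, 0]].
With a = amp(|10⟩) = -0.0844 and b = amp(|11⟩) = (-0.1893 - 0.2997i):
new amp(|10⟩) = (-i)·b = (-0.2997 + 0.1893i)
new amp(|11⟩) = (i)·a = -0.0844i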